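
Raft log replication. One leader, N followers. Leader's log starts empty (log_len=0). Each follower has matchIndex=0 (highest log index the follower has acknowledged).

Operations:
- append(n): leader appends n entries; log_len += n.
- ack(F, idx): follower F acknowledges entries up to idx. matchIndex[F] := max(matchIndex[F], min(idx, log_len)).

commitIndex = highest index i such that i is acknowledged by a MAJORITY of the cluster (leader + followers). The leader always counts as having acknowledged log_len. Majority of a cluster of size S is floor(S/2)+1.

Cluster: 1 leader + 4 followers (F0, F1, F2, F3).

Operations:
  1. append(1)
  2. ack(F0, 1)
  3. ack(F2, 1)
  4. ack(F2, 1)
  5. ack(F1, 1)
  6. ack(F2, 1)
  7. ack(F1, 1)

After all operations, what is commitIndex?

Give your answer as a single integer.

Op 1: append 1 -> log_len=1
Op 2: F0 acks idx 1 -> match: F0=1 F1=0 F2=0 F3=0; commitIndex=0
Op 3: F2 acks idx 1 -> match: F0=1 F1=0 F2=1 F3=0; commitIndex=1
Op 4: F2 acks idx 1 -> match: F0=1 F1=0 F2=1 F3=0; commitIndex=1
Op 5: F1 acks idx 1 -> match: F0=1 F1=1 F2=1 F3=0; commitIndex=1
Op 6: F2 acks idx 1 -> match: F0=1 F1=1 F2=1 F3=0; commitIndex=1
Op 7: F1 acks idx 1 -> match: F0=1 F1=1 F2=1 F3=0; commitIndex=1

Answer: 1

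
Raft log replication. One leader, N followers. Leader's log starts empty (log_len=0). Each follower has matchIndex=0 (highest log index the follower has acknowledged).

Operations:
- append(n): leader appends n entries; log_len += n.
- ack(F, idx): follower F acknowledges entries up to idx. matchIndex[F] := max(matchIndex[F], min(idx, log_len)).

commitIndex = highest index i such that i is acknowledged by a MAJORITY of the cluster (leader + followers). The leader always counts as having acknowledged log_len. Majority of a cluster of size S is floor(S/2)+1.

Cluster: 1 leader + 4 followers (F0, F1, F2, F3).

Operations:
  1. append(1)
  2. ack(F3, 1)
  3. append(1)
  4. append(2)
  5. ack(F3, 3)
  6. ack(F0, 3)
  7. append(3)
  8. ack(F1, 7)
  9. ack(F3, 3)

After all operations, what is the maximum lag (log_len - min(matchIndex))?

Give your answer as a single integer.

Op 1: append 1 -> log_len=1
Op 2: F3 acks idx 1 -> match: F0=0 F1=0 F2=0 F3=1; commitIndex=0
Op 3: append 1 -> log_len=2
Op 4: append 2 -> log_len=4
Op 5: F3 acks idx 3 -> match: F0=0 F1=0 F2=0 F3=3; commitIndex=0
Op 6: F0 acks idx 3 -> match: F0=3 F1=0 F2=0 F3=3; commitIndex=3
Op 7: append 3 -> log_len=7
Op 8: F1 acks idx 7 -> match: F0=3 F1=7 F2=0 F3=3; commitIndex=3
Op 9: F3 acks idx 3 -> match: F0=3 F1=7 F2=0 F3=3; commitIndex=3

Answer: 7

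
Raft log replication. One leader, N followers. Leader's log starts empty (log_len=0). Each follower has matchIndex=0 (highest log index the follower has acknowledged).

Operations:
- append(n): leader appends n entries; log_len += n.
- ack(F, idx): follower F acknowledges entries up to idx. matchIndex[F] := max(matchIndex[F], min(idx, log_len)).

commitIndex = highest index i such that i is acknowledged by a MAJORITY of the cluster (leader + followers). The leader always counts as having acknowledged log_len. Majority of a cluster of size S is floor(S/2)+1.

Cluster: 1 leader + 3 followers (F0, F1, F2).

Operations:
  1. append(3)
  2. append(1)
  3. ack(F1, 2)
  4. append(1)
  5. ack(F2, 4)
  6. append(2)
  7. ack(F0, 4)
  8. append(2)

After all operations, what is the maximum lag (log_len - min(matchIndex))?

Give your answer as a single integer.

Op 1: append 3 -> log_len=3
Op 2: append 1 -> log_len=4
Op 3: F1 acks idx 2 -> match: F0=0 F1=2 F2=0; commitIndex=0
Op 4: append 1 -> log_len=5
Op 5: F2 acks idx 4 -> match: F0=0 F1=2 F2=4; commitIndex=2
Op 6: append 2 -> log_len=7
Op 7: F0 acks idx 4 -> match: F0=4 F1=2 F2=4; commitIndex=4
Op 8: append 2 -> log_len=9

Answer: 7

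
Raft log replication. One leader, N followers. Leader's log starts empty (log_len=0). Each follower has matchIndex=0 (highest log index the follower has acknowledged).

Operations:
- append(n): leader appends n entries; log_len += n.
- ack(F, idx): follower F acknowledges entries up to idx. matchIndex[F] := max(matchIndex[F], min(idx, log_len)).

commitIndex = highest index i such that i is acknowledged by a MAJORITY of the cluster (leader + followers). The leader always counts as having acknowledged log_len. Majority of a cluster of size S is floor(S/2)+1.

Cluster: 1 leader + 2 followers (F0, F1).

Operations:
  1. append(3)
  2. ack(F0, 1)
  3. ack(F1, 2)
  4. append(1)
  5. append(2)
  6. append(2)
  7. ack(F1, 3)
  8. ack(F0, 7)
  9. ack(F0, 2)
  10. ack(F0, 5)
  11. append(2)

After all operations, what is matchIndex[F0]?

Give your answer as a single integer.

Answer: 7

Derivation:
Op 1: append 3 -> log_len=3
Op 2: F0 acks idx 1 -> match: F0=1 F1=0; commitIndex=1
Op 3: F1 acks idx 2 -> match: F0=1 F1=2; commitIndex=2
Op 4: append 1 -> log_len=4
Op 5: append 2 -> log_len=6
Op 6: append 2 -> log_len=8
Op 7: F1 acks idx 3 -> match: F0=1 F1=3; commitIndex=3
Op 8: F0 acks idx 7 -> match: F0=7 F1=3; commitIndex=7
Op 9: F0 acks idx 2 -> match: F0=7 F1=3; commitIndex=7
Op 10: F0 acks idx 5 -> match: F0=7 F1=3; commitIndex=7
Op 11: append 2 -> log_len=10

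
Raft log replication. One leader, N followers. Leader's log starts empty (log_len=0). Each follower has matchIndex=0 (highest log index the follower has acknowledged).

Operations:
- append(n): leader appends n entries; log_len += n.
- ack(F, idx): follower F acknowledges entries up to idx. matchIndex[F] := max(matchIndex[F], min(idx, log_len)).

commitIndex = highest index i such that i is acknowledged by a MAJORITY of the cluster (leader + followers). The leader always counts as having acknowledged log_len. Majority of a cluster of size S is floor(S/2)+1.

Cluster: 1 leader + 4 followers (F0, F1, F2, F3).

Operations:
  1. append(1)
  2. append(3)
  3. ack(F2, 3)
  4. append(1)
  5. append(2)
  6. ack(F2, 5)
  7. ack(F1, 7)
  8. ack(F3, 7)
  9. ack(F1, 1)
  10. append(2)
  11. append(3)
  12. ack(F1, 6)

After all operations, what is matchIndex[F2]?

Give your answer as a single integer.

Op 1: append 1 -> log_len=1
Op 2: append 3 -> log_len=4
Op 3: F2 acks idx 3 -> match: F0=0 F1=0 F2=3 F3=0; commitIndex=0
Op 4: append 1 -> log_len=5
Op 5: append 2 -> log_len=7
Op 6: F2 acks idx 5 -> match: F0=0 F1=0 F2=5 F3=0; commitIndex=0
Op 7: F1 acks idx 7 -> match: F0=0 F1=7 F2=5 F3=0; commitIndex=5
Op 8: F3 acks idx 7 -> match: F0=0 F1=7 F2=5 F3=7; commitIndex=7
Op 9: F1 acks idx 1 -> match: F0=0 F1=7 F2=5 F3=7; commitIndex=7
Op 10: append 2 -> log_len=9
Op 11: append 3 -> log_len=12
Op 12: F1 acks idx 6 -> match: F0=0 F1=7 F2=5 F3=7; commitIndex=7

Answer: 5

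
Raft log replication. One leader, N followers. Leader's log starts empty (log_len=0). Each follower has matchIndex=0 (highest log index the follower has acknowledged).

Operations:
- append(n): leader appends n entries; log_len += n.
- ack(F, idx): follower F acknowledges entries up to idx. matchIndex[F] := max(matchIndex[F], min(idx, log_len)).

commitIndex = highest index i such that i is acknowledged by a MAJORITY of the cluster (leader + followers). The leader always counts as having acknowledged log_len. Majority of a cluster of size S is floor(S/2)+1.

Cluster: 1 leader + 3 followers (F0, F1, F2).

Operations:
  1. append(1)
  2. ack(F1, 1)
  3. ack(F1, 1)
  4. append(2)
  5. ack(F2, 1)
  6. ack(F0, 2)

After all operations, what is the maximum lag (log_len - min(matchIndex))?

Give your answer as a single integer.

Answer: 2

Derivation:
Op 1: append 1 -> log_len=1
Op 2: F1 acks idx 1 -> match: F0=0 F1=1 F2=0; commitIndex=0
Op 3: F1 acks idx 1 -> match: F0=0 F1=1 F2=0; commitIndex=0
Op 4: append 2 -> log_len=3
Op 5: F2 acks idx 1 -> match: F0=0 F1=1 F2=1; commitIndex=1
Op 6: F0 acks idx 2 -> match: F0=2 F1=1 F2=1; commitIndex=1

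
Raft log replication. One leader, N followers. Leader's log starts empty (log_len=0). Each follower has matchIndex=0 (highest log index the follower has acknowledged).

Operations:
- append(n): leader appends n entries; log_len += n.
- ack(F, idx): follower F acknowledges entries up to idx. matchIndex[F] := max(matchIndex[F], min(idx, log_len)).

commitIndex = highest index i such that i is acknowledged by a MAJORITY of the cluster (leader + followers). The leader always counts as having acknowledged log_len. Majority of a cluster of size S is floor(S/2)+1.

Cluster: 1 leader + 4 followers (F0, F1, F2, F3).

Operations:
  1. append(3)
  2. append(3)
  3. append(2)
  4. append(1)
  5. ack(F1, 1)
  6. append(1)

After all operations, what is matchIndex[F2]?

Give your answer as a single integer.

Op 1: append 3 -> log_len=3
Op 2: append 3 -> log_len=6
Op 3: append 2 -> log_len=8
Op 4: append 1 -> log_len=9
Op 5: F1 acks idx 1 -> match: F0=0 F1=1 F2=0 F3=0; commitIndex=0
Op 6: append 1 -> log_len=10

Answer: 0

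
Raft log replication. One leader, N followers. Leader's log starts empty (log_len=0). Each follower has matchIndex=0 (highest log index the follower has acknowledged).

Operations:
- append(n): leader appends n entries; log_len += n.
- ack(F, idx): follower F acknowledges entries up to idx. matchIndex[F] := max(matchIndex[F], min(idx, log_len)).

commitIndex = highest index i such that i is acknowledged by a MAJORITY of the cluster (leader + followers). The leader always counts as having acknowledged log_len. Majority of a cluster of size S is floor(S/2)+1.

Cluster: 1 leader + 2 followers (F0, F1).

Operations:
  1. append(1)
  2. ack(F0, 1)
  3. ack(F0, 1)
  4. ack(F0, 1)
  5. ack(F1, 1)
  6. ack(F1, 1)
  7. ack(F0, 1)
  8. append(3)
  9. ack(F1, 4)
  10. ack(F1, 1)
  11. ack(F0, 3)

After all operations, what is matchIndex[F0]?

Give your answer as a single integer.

Answer: 3

Derivation:
Op 1: append 1 -> log_len=1
Op 2: F0 acks idx 1 -> match: F0=1 F1=0; commitIndex=1
Op 3: F0 acks idx 1 -> match: F0=1 F1=0; commitIndex=1
Op 4: F0 acks idx 1 -> match: F0=1 F1=0; commitIndex=1
Op 5: F1 acks idx 1 -> match: F0=1 F1=1; commitIndex=1
Op 6: F1 acks idx 1 -> match: F0=1 F1=1; commitIndex=1
Op 7: F0 acks idx 1 -> match: F0=1 F1=1; commitIndex=1
Op 8: append 3 -> log_len=4
Op 9: F1 acks idx 4 -> match: F0=1 F1=4; commitIndex=4
Op 10: F1 acks idx 1 -> match: F0=1 F1=4; commitIndex=4
Op 11: F0 acks idx 3 -> match: F0=3 F1=4; commitIndex=4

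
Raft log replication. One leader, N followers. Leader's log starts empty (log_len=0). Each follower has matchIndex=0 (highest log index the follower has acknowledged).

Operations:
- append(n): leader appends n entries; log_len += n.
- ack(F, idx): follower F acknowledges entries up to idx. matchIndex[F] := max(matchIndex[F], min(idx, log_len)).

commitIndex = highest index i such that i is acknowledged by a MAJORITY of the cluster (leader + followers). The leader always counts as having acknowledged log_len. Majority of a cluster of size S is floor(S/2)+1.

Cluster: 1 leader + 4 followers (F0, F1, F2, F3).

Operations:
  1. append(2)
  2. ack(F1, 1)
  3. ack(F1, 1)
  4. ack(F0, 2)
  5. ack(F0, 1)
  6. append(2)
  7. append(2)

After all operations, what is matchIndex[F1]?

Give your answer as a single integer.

Op 1: append 2 -> log_len=2
Op 2: F1 acks idx 1 -> match: F0=0 F1=1 F2=0 F3=0; commitIndex=0
Op 3: F1 acks idx 1 -> match: F0=0 F1=1 F2=0 F3=0; commitIndex=0
Op 4: F0 acks idx 2 -> match: F0=2 F1=1 F2=0 F3=0; commitIndex=1
Op 5: F0 acks idx 1 -> match: F0=2 F1=1 F2=0 F3=0; commitIndex=1
Op 6: append 2 -> log_len=4
Op 7: append 2 -> log_len=6

Answer: 1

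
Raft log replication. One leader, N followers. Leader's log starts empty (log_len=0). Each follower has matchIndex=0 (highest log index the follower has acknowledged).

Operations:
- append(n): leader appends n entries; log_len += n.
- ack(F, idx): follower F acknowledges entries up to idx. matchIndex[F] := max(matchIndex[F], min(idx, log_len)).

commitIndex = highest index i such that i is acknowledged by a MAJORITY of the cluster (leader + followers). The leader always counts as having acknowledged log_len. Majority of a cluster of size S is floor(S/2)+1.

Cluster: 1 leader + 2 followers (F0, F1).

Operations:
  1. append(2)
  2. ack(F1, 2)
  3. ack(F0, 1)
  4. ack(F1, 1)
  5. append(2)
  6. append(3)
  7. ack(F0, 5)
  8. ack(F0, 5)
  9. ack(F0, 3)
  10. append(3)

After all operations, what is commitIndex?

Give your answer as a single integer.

Op 1: append 2 -> log_len=2
Op 2: F1 acks idx 2 -> match: F0=0 F1=2; commitIndex=2
Op 3: F0 acks idx 1 -> match: F0=1 F1=2; commitIndex=2
Op 4: F1 acks idx 1 -> match: F0=1 F1=2; commitIndex=2
Op 5: append 2 -> log_len=4
Op 6: append 3 -> log_len=7
Op 7: F0 acks idx 5 -> match: F0=5 F1=2; commitIndex=5
Op 8: F0 acks idx 5 -> match: F0=5 F1=2; commitIndex=5
Op 9: F0 acks idx 3 -> match: F0=5 F1=2; commitIndex=5
Op 10: append 3 -> log_len=10

Answer: 5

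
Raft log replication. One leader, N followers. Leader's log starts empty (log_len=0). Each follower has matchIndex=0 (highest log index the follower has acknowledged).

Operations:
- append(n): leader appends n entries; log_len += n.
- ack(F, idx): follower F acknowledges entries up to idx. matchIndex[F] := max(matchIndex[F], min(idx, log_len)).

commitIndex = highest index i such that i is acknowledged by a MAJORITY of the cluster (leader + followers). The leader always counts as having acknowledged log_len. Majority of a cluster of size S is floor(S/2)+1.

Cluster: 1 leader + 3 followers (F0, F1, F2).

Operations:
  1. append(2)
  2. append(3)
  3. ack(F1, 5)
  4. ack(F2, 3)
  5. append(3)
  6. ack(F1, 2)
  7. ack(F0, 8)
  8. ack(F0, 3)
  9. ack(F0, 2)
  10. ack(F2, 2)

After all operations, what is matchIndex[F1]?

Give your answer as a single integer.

Op 1: append 2 -> log_len=2
Op 2: append 3 -> log_len=5
Op 3: F1 acks idx 5 -> match: F0=0 F1=5 F2=0; commitIndex=0
Op 4: F2 acks idx 3 -> match: F0=0 F1=5 F2=3; commitIndex=3
Op 5: append 3 -> log_len=8
Op 6: F1 acks idx 2 -> match: F0=0 F1=5 F2=3; commitIndex=3
Op 7: F0 acks idx 8 -> match: F0=8 F1=5 F2=3; commitIndex=5
Op 8: F0 acks idx 3 -> match: F0=8 F1=5 F2=3; commitIndex=5
Op 9: F0 acks idx 2 -> match: F0=8 F1=5 F2=3; commitIndex=5
Op 10: F2 acks idx 2 -> match: F0=8 F1=5 F2=3; commitIndex=5

Answer: 5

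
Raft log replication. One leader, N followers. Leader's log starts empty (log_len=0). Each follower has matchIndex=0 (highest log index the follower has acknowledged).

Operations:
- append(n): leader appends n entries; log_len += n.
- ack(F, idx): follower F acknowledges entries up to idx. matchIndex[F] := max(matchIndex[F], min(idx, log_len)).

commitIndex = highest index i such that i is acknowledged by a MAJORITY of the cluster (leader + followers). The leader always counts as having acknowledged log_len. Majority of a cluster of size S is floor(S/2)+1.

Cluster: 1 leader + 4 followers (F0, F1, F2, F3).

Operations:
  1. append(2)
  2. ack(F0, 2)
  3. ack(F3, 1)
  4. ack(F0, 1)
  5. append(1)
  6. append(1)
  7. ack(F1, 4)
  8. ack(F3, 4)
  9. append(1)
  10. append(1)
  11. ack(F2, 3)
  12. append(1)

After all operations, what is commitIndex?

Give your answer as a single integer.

Op 1: append 2 -> log_len=2
Op 2: F0 acks idx 2 -> match: F0=2 F1=0 F2=0 F3=0; commitIndex=0
Op 3: F3 acks idx 1 -> match: F0=2 F1=0 F2=0 F3=1; commitIndex=1
Op 4: F0 acks idx 1 -> match: F0=2 F1=0 F2=0 F3=1; commitIndex=1
Op 5: append 1 -> log_len=3
Op 6: append 1 -> log_len=4
Op 7: F1 acks idx 4 -> match: F0=2 F1=4 F2=0 F3=1; commitIndex=2
Op 8: F3 acks idx 4 -> match: F0=2 F1=4 F2=0 F3=4; commitIndex=4
Op 9: append 1 -> log_len=5
Op 10: append 1 -> log_len=6
Op 11: F2 acks idx 3 -> match: F0=2 F1=4 F2=3 F3=4; commitIndex=4
Op 12: append 1 -> log_len=7

Answer: 4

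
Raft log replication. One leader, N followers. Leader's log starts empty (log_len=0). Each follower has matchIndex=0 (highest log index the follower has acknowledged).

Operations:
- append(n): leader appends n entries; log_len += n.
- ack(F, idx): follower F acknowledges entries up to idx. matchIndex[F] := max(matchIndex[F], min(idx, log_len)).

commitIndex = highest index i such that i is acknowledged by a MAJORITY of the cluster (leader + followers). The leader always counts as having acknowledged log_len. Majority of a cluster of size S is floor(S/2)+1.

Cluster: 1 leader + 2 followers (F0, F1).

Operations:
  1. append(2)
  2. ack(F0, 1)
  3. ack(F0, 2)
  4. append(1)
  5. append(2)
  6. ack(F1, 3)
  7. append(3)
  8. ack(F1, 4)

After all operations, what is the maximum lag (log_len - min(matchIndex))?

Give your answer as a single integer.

Answer: 6

Derivation:
Op 1: append 2 -> log_len=2
Op 2: F0 acks idx 1 -> match: F0=1 F1=0; commitIndex=1
Op 3: F0 acks idx 2 -> match: F0=2 F1=0; commitIndex=2
Op 4: append 1 -> log_len=3
Op 5: append 2 -> log_len=5
Op 6: F1 acks idx 3 -> match: F0=2 F1=3; commitIndex=3
Op 7: append 3 -> log_len=8
Op 8: F1 acks idx 4 -> match: F0=2 F1=4; commitIndex=4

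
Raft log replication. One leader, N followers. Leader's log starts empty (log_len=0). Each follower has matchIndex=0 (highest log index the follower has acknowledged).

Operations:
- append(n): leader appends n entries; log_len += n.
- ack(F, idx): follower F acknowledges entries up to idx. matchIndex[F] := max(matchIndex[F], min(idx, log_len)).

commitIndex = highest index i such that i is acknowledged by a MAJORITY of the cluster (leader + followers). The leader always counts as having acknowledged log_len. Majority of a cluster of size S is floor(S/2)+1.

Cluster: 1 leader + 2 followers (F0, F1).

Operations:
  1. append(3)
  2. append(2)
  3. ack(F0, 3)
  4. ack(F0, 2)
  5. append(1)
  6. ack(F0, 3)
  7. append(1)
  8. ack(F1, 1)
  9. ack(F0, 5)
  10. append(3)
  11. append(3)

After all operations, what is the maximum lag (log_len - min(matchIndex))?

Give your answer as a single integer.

Op 1: append 3 -> log_len=3
Op 2: append 2 -> log_len=5
Op 3: F0 acks idx 3 -> match: F0=3 F1=0; commitIndex=3
Op 4: F0 acks idx 2 -> match: F0=3 F1=0; commitIndex=3
Op 5: append 1 -> log_len=6
Op 6: F0 acks idx 3 -> match: F0=3 F1=0; commitIndex=3
Op 7: append 1 -> log_len=7
Op 8: F1 acks idx 1 -> match: F0=3 F1=1; commitIndex=3
Op 9: F0 acks idx 5 -> match: F0=5 F1=1; commitIndex=5
Op 10: append 3 -> log_len=10
Op 11: append 3 -> log_len=13

Answer: 12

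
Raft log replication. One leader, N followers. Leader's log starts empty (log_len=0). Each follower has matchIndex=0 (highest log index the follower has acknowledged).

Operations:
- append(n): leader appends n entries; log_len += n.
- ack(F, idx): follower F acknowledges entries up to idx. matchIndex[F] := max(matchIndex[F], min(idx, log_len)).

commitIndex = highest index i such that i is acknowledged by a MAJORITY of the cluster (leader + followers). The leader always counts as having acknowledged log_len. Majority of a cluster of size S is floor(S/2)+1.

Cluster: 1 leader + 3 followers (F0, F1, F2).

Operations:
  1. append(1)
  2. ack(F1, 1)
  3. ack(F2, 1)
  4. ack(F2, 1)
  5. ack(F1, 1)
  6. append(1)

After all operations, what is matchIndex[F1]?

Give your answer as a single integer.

Answer: 1

Derivation:
Op 1: append 1 -> log_len=1
Op 2: F1 acks idx 1 -> match: F0=0 F1=1 F2=0; commitIndex=0
Op 3: F2 acks idx 1 -> match: F0=0 F1=1 F2=1; commitIndex=1
Op 4: F2 acks idx 1 -> match: F0=0 F1=1 F2=1; commitIndex=1
Op 5: F1 acks idx 1 -> match: F0=0 F1=1 F2=1; commitIndex=1
Op 6: append 1 -> log_len=2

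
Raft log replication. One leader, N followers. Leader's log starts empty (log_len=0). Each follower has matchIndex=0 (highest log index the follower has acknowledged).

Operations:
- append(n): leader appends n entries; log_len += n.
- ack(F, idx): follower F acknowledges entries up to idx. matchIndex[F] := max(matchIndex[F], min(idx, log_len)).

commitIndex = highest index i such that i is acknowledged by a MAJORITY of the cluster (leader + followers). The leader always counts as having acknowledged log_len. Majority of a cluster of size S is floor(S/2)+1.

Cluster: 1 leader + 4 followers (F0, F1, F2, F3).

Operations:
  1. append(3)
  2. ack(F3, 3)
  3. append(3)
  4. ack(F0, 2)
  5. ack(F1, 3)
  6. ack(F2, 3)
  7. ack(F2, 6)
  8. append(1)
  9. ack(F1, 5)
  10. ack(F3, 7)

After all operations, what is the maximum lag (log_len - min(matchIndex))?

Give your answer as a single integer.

Op 1: append 3 -> log_len=3
Op 2: F3 acks idx 3 -> match: F0=0 F1=0 F2=0 F3=3; commitIndex=0
Op 3: append 3 -> log_len=6
Op 4: F0 acks idx 2 -> match: F0=2 F1=0 F2=0 F3=3; commitIndex=2
Op 5: F1 acks idx 3 -> match: F0=2 F1=3 F2=0 F3=3; commitIndex=3
Op 6: F2 acks idx 3 -> match: F0=2 F1=3 F2=3 F3=3; commitIndex=3
Op 7: F2 acks idx 6 -> match: F0=2 F1=3 F2=6 F3=3; commitIndex=3
Op 8: append 1 -> log_len=7
Op 9: F1 acks idx 5 -> match: F0=2 F1=5 F2=6 F3=3; commitIndex=5
Op 10: F3 acks idx 7 -> match: F0=2 F1=5 F2=6 F3=7; commitIndex=6

Answer: 5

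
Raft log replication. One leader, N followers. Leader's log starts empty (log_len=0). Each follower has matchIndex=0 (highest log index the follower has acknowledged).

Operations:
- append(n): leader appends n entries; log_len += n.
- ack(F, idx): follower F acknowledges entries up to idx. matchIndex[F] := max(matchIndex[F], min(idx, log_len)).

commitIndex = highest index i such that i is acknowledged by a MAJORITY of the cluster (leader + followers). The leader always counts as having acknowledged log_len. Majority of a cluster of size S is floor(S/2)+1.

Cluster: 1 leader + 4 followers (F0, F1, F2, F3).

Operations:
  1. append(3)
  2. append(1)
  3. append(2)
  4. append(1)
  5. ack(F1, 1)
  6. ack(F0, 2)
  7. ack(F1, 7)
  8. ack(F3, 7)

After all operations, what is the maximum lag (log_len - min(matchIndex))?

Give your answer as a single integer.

Op 1: append 3 -> log_len=3
Op 2: append 1 -> log_len=4
Op 3: append 2 -> log_len=6
Op 4: append 1 -> log_len=7
Op 5: F1 acks idx 1 -> match: F0=0 F1=1 F2=0 F3=0; commitIndex=0
Op 6: F0 acks idx 2 -> match: F0=2 F1=1 F2=0 F3=0; commitIndex=1
Op 7: F1 acks idx 7 -> match: F0=2 F1=7 F2=0 F3=0; commitIndex=2
Op 8: F3 acks idx 7 -> match: F0=2 F1=7 F2=0 F3=7; commitIndex=7

Answer: 7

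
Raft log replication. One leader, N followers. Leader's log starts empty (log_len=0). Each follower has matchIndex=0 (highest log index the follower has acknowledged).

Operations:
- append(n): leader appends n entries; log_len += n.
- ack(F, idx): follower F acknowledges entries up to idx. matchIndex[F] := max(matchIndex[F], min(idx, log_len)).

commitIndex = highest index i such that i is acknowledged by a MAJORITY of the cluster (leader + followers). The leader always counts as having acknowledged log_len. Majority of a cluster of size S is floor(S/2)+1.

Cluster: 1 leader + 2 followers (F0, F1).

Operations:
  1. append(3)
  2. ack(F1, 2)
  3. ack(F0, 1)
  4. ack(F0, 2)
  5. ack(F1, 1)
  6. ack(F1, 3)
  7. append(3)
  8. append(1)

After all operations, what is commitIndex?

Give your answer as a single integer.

Answer: 3

Derivation:
Op 1: append 3 -> log_len=3
Op 2: F1 acks idx 2 -> match: F0=0 F1=2; commitIndex=2
Op 3: F0 acks idx 1 -> match: F0=1 F1=2; commitIndex=2
Op 4: F0 acks idx 2 -> match: F0=2 F1=2; commitIndex=2
Op 5: F1 acks idx 1 -> match: F0=2 F1=2; commitIndex=2
Op 6: F1 acks idx 3 -> match: F0=2 F1=3; commitIndex=3
Op 7: append 3 -> log_len=6
Op 8: append 1 -> log_len=7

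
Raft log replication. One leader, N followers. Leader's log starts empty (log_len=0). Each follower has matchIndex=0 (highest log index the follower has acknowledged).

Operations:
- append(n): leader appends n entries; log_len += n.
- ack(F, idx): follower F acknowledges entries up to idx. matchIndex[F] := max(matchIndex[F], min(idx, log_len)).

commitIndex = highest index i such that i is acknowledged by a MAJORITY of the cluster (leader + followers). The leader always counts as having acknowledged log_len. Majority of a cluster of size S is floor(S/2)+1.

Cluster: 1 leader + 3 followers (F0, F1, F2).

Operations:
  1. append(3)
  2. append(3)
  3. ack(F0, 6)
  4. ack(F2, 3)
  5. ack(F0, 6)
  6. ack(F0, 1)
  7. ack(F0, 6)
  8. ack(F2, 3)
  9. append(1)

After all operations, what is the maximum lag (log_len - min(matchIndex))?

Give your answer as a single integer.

Op 1: append 3 -> log_len=3
Op 2: append 3 -> log_len=6
Op 3: F0 acks idx 6 -> match: F0=6 F1=0 F2=0; commitIndex=0
Op 4: F2 acks idx 3 -> match: F0=6 F1=0 F2=3; commitIndex=3
Op 5: F0 acks idx 6 -> match: F0=6 F1=0 F2=3; commitIndex=3
Op 6: F0 acks idx 1 -> match: F0=6 F1=0 F2=3; commitIndex=3
Op 7: F0 acks idx 6 -> match: F0=6 F1=0 F2=3; commitIndex=3
Op 8: F2 acks idx 3 -> match: F0=6 F1=0 F2=3; commitIndex=3
Op 9: append 1 -> log_len=7

Answer: 7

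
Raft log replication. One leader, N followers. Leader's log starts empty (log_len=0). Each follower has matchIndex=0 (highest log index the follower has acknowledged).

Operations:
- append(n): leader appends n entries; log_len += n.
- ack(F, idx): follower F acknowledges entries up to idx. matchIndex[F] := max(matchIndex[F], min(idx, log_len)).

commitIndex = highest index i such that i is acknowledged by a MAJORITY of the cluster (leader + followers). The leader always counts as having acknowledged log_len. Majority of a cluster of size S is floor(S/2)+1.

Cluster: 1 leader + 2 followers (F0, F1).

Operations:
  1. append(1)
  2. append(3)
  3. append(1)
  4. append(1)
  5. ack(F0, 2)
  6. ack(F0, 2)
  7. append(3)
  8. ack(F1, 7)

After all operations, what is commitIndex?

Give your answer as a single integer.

Answer: 7

Derivation:
Op 1: append 1 -> log_len=1
Op 2: append 3 -> log_len=4
Op 3: append 1 -> log_len=5
Op 4: append 1 -> log_len=6
Op 5: F0 acks idx 2 -> match: F0=2 F1=0; commitIndex=2
Op 6: F0 acks idx 2 -> match: F0=2 F1=0; commitIndex=2
Op 7: append 3 -> log_len=9
Op 8: F1 acks idx 7 -> match: F0=2 F1=7; commitIndex=7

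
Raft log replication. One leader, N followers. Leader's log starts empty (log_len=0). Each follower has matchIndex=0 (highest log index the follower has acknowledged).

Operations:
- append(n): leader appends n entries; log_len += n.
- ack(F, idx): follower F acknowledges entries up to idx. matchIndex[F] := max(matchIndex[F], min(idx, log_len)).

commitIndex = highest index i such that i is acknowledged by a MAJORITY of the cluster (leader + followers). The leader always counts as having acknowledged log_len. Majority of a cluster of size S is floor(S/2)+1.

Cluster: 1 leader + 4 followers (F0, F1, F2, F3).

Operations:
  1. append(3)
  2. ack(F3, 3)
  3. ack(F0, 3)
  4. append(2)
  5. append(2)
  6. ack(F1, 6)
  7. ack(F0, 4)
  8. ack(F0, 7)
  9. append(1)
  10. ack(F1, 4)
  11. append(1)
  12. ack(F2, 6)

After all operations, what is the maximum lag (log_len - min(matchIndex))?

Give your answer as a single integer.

Op 1: append 3 -> log_len=3
Op 2: F3 acks idx 3 -> match: F0=0 F1=0 F2=0 F3=3; commitIndex=0
Op 3: F0 acks idx 3 -> match: F0=3 F1=0 F2=0 F3=3; commitIndex=3
Op 4: append 2 -> log_len=5
Op 5: append 2 -> log_len=7
Op 6: F1 acks idx 6 -> match: F0=3 F1=6 F2=0 F3=3; commitIndex=3
Op 7: F0 acks idx 4 -> match: F0=4 F1=6 F2=0 F3=3; commitIndex=4
Op 8: F0 acks idx 7 -> match: F0=7 F1=6 F2=0 F3=3; commitIndex=6
Op 9: append 1 -> log_len=8
Op 10: F1 acks idx 4 -> match: F0=7 F1=6 F2=0 F3=3; commitIndex=6
Op 11: append 1 -> log_len=9
Op 12: F2 acks idx 6 -> match: F0=7 F1=6 F2=6 F3=3; commitIndex=6

Answer: 6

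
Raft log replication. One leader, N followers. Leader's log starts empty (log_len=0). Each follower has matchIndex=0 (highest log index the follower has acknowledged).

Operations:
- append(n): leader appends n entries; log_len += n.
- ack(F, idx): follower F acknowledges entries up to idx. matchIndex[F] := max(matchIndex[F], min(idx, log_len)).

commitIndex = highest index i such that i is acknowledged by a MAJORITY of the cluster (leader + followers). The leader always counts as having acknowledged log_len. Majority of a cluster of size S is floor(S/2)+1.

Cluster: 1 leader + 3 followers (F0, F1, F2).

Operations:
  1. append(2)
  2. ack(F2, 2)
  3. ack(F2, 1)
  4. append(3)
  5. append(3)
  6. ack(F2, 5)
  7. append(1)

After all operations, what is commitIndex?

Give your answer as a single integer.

Op 1: append 2 -> log_len=2
Op 2: F2 acks idx 2 -> match: F0=0 F1=0 F2=2; commitIndex=0
Op 3: F2 acks idx 1 -> match: F0=0 F1=0 F2=2; commitIndex=0
Op 4: append 3 -> log_len=5
Op 5: append 3 -> log_len=8
Op 6: F2 acks idx 5 -> match: F0=0 F1=0 F2=5; commitIndex=0
Op 7: append 1 -> log_len=9

Answer: 0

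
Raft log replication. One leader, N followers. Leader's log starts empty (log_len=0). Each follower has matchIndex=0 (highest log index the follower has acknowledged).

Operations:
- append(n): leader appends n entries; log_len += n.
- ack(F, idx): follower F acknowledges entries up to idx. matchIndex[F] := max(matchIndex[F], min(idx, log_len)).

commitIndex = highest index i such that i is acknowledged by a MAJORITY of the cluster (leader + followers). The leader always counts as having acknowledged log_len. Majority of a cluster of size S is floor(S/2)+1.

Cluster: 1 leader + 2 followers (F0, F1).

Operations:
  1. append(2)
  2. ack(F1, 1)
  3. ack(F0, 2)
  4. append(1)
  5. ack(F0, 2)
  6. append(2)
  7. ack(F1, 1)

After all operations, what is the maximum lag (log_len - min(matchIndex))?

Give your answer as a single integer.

Answer: 4

Derivation:
Op 1: append 2 -> log_len=2
Op 2: F1 acks idx 1 -> match: F0=0 F1=1; commitIndex=1
Op 3: F0 acks idx 2 -> match: F0=2 F1=1; commitIndex=2
Op 4: append 1 -> log_len=3
Op 5: F0 acks idx 2 -> match: F0=2 F1=1; commitIndex=2
Op 6: append 2 -> log_len=5
Op 7: F1 acks idx 1 -> match: F0=2 F1=1; commitIndex=2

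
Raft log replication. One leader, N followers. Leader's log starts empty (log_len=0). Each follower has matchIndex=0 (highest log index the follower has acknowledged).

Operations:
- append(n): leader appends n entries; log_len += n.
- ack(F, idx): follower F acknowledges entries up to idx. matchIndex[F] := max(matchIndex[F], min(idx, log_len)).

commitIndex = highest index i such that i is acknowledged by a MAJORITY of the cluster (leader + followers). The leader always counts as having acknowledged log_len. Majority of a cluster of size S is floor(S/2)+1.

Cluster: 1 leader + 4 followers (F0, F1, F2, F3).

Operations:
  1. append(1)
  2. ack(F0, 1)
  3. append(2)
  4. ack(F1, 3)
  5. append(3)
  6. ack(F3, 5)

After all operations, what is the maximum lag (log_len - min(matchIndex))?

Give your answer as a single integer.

Op 1: append 1 -> log_len=1
Op 2: F0 acks idx 1 -> match: F0=1 F1=0 F2=0 F3=0; commitIndex=0
Op 3: append 2 -> log_len=3
Op 4: F1 acks idx 3 -> match: F0=1 F1=3 F2=0 F3=0; commitIndex=1
Op 5: append 3 -> log_len=6
Op 6: F3 acks idx 5 -> match: F0=1 F1=3 F2=0 F3=5; commitIndex=3

Answer: 6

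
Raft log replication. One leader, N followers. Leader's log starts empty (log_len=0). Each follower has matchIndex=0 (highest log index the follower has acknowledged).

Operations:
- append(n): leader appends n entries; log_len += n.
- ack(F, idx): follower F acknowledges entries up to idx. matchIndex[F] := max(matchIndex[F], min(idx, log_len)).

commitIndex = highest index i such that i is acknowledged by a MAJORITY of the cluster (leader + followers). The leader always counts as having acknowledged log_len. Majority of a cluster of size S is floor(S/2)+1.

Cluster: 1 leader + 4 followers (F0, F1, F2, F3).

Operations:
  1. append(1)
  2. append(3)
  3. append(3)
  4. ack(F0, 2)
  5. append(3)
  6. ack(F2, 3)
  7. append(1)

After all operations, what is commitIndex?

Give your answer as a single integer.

Op 1: append 1 -> log_len=1
Op 2: append 3 -> log_len=4
Op 3: append 3 -> log_len=7
Op 4: F0 acks idx 2 -> match: F0=2 F1=0 F2=0 F3=0; commitIndex=0
Op 5: append 3 -> log_len=10
Op 6: F2 acks idx 3 -> match: F0=2 F1=0 F2=3 F3=0; commitIndex=2
Op 7: append 1 -> log_len=11

Answer: 2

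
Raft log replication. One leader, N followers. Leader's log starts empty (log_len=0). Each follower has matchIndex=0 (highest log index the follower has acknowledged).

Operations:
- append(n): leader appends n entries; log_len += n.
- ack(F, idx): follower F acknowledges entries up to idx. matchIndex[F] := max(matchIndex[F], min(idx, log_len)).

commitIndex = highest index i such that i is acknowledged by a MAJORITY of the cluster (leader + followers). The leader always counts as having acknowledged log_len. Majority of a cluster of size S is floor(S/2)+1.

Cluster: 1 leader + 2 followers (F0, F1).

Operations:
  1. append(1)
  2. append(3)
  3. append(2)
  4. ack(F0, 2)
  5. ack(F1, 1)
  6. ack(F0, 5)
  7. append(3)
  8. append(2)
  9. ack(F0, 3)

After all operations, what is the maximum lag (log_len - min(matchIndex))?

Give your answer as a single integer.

Answer: 10

Derivation:
Op 1: append 1 -> log_len=1
Op 2: append 3 -> log_len=4
Op 3: append 2 -> log_len=6
Op 4: F0 acks idx 2 -> match: F0=2 F1=0; commitIndex=2
Op 5: F1 acks idx 1 -> match: F0=2 F1=1; commitIndex=2
Op 6: F0 acks idx 5 -> match: F0=5 F1=1; commitIndex=5
Op 7: append 3 -> log_len=9
Op 8: append 2 -> log_len=11
Op 9: F0 acks idx 3 -> match: F0=5 F1=1; commitIndex=5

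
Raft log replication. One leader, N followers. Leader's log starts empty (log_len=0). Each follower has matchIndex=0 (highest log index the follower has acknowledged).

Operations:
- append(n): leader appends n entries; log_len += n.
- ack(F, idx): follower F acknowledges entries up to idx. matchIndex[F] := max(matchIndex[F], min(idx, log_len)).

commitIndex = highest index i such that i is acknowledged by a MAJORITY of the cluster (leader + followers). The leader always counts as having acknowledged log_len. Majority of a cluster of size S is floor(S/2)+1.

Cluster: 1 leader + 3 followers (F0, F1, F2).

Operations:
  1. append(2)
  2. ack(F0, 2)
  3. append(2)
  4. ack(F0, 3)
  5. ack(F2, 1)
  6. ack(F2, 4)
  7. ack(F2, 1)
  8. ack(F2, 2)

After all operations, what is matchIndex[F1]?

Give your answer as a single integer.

Answer: 0

Derivation:
Op 1: append 2 -> log_len=2
Op 2: F0 acks idx 2 -> match: F0=2 F1=0 F2=0; commitIndex=0
Op 3: append 2 -> log_len=4
Op 4: F0 acks idx 3 -> match: F0=3 F1=0 F2=0; commitIndex=0
Op 5: F2 acks idx 1 -> match: F0=3 F1=0 F2=1; commitIndex=1
Op 6: F2 acks idx 4 -> match: F0=3 F1=0 F2=4; commitIndex=3
Op 7: F2 acks idx 1 -> match: F0=3 F1=0 F2=4; commitIndex=3
Op 8: F2 acks idx 2 -> match: F0=3 F1=0 F2=4; commitIndex=3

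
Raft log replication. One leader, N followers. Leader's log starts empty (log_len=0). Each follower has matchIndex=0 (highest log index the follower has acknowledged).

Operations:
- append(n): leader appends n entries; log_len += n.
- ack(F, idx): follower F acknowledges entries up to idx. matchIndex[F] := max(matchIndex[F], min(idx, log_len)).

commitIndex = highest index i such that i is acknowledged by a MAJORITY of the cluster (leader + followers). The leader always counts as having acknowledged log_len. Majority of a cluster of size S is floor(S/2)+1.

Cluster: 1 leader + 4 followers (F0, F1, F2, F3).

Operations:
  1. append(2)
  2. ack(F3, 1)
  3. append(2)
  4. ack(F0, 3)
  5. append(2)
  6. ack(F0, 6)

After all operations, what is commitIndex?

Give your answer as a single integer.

Op 1: append 2 -> log_len=2
Op 2: F3 acks idx 1 -> match: F0=0 F1=0 F2=0 F3=1; commitIndex=0
Op 3: append 2 -> log_len=4
Op 4: F0 acks idx 3 -> match: F0=3 F1=0 F2=0 F3=1; commitIndex=1
Op 5: append 2 -> log_len=6
Op 6: F0 acks idx 6 -> match: F0=6 F1=0 F2=0 F3=1; commitIndex=1

Answer: 1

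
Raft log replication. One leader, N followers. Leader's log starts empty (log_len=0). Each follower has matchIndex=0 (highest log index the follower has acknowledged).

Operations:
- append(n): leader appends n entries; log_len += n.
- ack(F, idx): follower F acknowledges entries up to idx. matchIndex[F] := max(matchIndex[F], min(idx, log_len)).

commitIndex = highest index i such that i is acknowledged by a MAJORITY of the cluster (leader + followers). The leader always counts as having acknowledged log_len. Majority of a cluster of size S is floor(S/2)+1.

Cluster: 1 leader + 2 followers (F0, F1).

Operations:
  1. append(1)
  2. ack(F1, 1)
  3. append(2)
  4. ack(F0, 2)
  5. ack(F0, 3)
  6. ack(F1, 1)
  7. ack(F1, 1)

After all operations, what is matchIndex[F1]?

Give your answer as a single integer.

Op 1: append 1 -> log_len=1
Op 2: F1 acks idx 1 -> match: F0=0 F1=1; commitIndex=1
Op 3: append 2 -> log_len=3
Op 4: F0 acks idx 2 -> match: F0=2 F1=1; commitIndex=2
Op 5: F0 acks idx 3 -> match: F0=3 F1=1; commitIndex=3
Op 6: F1 acks idx 1 -> match: F0=3 F1=1; commitIndex=3
Op 7: F1 acks idx 1 -> match: F0=3 F1=1; commitIndex=3

Answer: 1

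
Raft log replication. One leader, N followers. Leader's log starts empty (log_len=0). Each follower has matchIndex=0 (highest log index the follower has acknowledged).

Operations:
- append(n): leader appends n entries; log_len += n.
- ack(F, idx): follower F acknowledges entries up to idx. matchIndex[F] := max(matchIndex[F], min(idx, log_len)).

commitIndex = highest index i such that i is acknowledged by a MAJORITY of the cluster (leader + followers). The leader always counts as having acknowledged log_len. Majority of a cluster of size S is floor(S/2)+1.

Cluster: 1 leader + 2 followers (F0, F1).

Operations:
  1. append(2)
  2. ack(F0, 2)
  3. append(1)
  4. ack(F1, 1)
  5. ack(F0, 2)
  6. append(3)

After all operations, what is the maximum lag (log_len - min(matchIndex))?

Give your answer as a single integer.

Answer: 5

Derivation:
Op 1: append 2 -> log_len=2
Op 2: F0 acks idx 2 -> match: F0=2 F1=0; commitIndex=2
Op 3: append 1 -> log_len=3
Op 4: F1 acks idx 1 -> match: F0=2 F1=1; commitIndex=2
Op 5: F0 acks idx 2 -> match: F0=2 F1=1; commitIndex=2
Op 6: append 3 -> log_len=6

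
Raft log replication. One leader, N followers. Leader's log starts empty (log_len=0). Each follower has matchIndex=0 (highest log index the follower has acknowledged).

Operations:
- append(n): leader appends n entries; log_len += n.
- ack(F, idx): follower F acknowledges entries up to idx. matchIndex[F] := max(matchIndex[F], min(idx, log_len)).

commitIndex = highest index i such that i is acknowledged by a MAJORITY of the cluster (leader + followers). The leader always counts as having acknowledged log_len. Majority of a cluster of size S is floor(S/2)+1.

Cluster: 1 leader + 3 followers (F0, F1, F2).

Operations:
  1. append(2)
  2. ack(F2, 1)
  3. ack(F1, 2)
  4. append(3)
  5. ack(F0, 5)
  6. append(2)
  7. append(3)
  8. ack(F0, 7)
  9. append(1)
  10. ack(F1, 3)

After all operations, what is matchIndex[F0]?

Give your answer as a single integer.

Op 1: append 2 -> log_len=2
Op 2: F2 acks idx 1 -> match: F0=0 F1=0 F2=1; commitIndex=0
Op 3: F1 acks idx 2 -> match: F0=0 F1=2 F2=1; commitIndex=1
Op 4: append 3 -> log_len=5
Op 5: F0 acks idx 5 -> match: F0=5 F1=2 F2=1; commitIndex=2
Op 6: append 2 -> log_len=7
Op 7: append 3 -> log_len=10
Op 8: F0 acks idx 7 -> match: F0=7 F1=2 F2=1; commitIndex=2
Op 9: append 1 -> log_len=11
Op 10: F1 acks idx 3 -> match: F0=7 F1=3 F2=1; commitIndex=3

Answer: 7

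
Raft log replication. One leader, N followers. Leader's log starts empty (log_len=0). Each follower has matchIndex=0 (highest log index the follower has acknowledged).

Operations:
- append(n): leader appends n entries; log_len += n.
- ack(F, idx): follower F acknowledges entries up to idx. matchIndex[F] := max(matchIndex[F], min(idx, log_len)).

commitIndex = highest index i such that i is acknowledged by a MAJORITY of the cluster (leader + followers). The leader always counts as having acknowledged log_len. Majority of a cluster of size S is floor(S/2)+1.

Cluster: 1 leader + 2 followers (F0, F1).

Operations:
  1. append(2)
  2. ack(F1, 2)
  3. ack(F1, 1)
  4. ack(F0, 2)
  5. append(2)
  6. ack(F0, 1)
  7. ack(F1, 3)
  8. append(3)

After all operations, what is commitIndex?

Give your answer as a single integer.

Op 1: append 2 -> log_len=2
Op 2: F1 acks idx 2 -> match: F0=0 F1=2; commitIndex=2
Op 3: F1 acks idx 1 -> match: F0=0 F1=2; commitIndex=2
Op 4: F0 acks idx 2 -> match: F0=2 F1=2; commitIndex=2
Op 5: append 2 -> log_len=4
Op 6: F0 acks idx 1 -> match: F0=2 F1=2; commitIndex=2
Op 7: F1 acks idx 3 -> match: F0=2 F1=3; commitIndex=3
Op 8: append 3 -> log_len=7

Answer: 3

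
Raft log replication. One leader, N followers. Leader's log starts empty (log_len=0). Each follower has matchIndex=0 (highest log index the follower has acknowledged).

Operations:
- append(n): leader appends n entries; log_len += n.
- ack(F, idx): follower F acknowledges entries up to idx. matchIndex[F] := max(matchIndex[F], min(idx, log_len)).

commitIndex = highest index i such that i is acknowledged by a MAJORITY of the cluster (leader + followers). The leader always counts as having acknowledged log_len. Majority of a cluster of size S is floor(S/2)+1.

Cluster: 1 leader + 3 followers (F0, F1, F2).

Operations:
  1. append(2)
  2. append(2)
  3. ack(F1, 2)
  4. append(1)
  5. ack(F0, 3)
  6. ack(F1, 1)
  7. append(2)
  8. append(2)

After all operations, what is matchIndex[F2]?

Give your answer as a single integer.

Op 1: append 2 -> log_len=2
Op 2: append 2 -> log_len=4
Op 3: F1 acks idx 2 -> match: F0=0 F1=2 F2=0; commitIndex=0
Op 4: append 1 -> log_len=5
Op 5: F0 acks idx 3 -> match: F0=3 F1=2 F2=0; commitIndex=2
Op 6: F1 acks idx 1 -> match: F0=3 F1=2 F2=0; commitIndex=2
Op 7: append 2 -> log_len=7
Op 8: append 2 -> log_len=9

Answer: 0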